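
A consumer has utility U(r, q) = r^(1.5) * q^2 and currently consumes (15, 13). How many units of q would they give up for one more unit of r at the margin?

MRS = 0.65

MU_r = 1.5·√r·q^2 and MU_q = 2·r^(1.5)·q.
MRS = MU_r/MU_q = (0.75)·q/r.
At (15, 13): MRS = 0.65.
That is, one extra unit of r is worth 0.65 units of q at the margin.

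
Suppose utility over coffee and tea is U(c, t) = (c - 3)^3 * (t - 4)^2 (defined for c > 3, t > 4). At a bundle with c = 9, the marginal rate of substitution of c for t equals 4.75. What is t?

t = 23

MU_c = 3·(c−3)^2·(t−4)^2, MU_t = 2·(c−3)^3·(t−4).
MRS = (3/2)·(t−4)/(c−3).
Substitute c = 9: MRS = (t − 4)/4. Setting this equal to 4.75 gives t − 4 = 4.75·4 = 19, so t = 23.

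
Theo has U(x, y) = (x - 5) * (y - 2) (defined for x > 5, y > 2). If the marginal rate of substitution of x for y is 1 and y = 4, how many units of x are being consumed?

x = 7

MU_x = (y−2), MU_y = (x−5).
MRS = (y−2)/(x−5).
Substitute y = 4: MRS = 2/(x − 5). Setting this equal to 1 gives x − 5 = 2/1 = 2, so x = 7.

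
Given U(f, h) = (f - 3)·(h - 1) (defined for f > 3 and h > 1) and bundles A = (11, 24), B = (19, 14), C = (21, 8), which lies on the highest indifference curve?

Bundle B

Evaluate utility at each bundle:
U(A) = 184.
U(B) = 208.
U(C) = 126.
Highest utility is B, so B ≻ A ≻ C.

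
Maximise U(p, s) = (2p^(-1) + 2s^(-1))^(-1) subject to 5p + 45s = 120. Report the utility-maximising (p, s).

For CES with ρ = -1, MRS = (s/p)^2.
Tangency: set MRS = p_p/p_s = 5/45 = 1/9.
So (s/p)^2 = 1/9; taking the square root, s/p = 1/3, i.e. s = (1/3)·p.
Substitute into the budget 5·p + 45·s = 120: 20·p = 120, so p* = 6 and s* = (1/3)·6 = 2.

p* = 6, s* = 2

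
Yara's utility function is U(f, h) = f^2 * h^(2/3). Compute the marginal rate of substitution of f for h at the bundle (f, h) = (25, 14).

MU_f = 2·f·h^(2/3) and MU_h = 2/3·f^2·h^(-1/3).
MRS = MU_f/MU_h = (3)·h/f.
At (25, 14): MRS = 42/25.
The indifference curve has slope −42/25 at this bundle.

MRS = 42/25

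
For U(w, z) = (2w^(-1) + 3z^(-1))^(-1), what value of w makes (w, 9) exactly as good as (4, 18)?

w = 6

U depends on (w, z) only through S = 2w^(-1) + 3z^(-1), so equal utility means equal S. At (4, 18): S = 2/3.
With z = 9: 3·9^(-1) = 1/3, so 2w^(-1) = 2/3 − 1/3 = 1/3, i.e. w^(-1) = 1/6.
Hence w = 1/(1/6) = 6.
Check: U(6, 9) = 1.5.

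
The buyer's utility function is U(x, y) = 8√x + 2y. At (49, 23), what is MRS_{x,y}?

MU_x = 8/(2√x), MU_y = 2.
MRS = 8/(2√x) ÷ 2.
At (49, 23): MRS = 2/7.
The indifference curve has slope −2/7 at this bundle.

MRS = 2/7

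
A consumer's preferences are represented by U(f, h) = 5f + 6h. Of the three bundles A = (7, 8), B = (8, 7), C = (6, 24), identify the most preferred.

Bundle C

Evaluate utility at each bundle:
U(A) = 83.
U(B) = 82.
U(C) = 174.
Highest utility is C, so C ≻ A ≻ B.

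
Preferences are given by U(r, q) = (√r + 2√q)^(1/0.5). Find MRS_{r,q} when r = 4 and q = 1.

MRS = 0.25

For CES with ρ = 0.5, MRS = (1/2)·√(q/r).
At (4, 1): MRS = 0.25.
That is, one extra unit of r is worth 0.25 units of q at the margin.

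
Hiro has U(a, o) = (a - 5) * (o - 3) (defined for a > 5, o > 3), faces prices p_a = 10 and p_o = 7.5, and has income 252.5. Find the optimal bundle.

MU_a = (o−3), MU_o = (a−5).
MRS = (o−3)/(a−5).
Tangency: set MRS = p_a/p_o = 10/7.5 = 4/3.
So (o − 3)/(a − 5) = 4/3, i.e. (o − 3) = (4/3)·(a − 5).
Rewrite the budget in excess-of-subsistence terms: 10·(a − 5) + 7.5·(o − 3) = 252.5 − 10·5 − 7.5·3 = 180.
Substituting, 20·(a − 5) = 180, so a − 5 = 9 and a* = 14.
Then o − 3 = (4/3)·9 = 12, so o* = 15.

a* = 14, o* = 15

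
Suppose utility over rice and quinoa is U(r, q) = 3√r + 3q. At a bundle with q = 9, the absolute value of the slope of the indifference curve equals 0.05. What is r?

r = 100

MU_r = 3/(2√r), MU_q = 3.
MRS = 3/(2√r) ÷ 3.
MRS depends only on r: 0.5/√r = 0.05 ⇒ √r = 0.5/0.05 = 10 ⇒ r = 100.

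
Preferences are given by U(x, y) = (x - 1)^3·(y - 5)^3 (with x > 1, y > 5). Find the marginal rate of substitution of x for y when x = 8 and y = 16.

MU_x = 3·(x−1)^2·(y−5)^3, MU_y = 3·(x−1)^3·(y−5)^2.
MRS = (y−5)/(x−1).
At (8, 16): MRS = 11/7.
That is, one extra unit of x is worth 11/7 units of y at the margin.

MRS = 11/7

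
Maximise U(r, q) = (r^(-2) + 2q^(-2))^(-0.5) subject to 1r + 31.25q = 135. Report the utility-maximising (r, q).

r* = 10, q* = 4

For CES with ρ = -2, MRS = (1/2)·(q/r)^3.
Tangency: set MRS = p_r/p_q = 1/31.25 = 4/125.
So (q/r)^3 = 8/125; taking the cube root, q/r = 0.4, i.e. q = 0.4·r.
Substitute into the budget 1·r + 31.25·q = 135: 13.5·r = 135, so r* = 10 and q* = 0.4·10 = 4.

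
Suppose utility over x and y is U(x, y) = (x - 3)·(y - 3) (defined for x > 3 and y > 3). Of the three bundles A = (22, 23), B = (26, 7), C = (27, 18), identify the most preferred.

Bundle A

Evaluate utility at each bundle:
U(A) = 380.
U(B) = 92.
U(C) = 360.
Highest utility is A, so A ≻ C ≻ B.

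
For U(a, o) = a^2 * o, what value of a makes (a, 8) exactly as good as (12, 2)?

U(12, 2) = 288.
Set U(a, 8) = 288 and solve.
With o = 8: a^2 = 288/8 = 36; taking the square root, a = 6.
Check: U(6, 8) = 288.

a = 6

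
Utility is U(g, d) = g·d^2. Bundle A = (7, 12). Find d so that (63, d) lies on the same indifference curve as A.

U(7, 12) = 1008.
Set U(63, d) = 1008 and solve.
With g = 63: d^2 = 1008/63 = 16; taking the square root, d = 4.
Check: U(63, 4) = 1008.

d = 4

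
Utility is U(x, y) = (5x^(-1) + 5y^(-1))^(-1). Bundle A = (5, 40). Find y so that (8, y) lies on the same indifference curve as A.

U depends on (x, y) only through S = 5x^(-1) + 5y^(-1), so equal utility means equal S. At (5, 40): S = 1.125.
With x = 8: 5·8^(-1) = 0.625, so 5y^(-1) = 1.125 − 0.625 = 0.5, i.e. y^(-1) = 0.1.
Hence y = 1/0.1 = 10.
Check: U(8, 10) = 0.8889.

y = 10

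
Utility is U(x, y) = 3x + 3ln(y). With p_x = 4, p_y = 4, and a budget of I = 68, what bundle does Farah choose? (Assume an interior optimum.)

MU_x = 3, MU_y = 3/y.
MRS = 3 ÷ (3/y).
Tangency: set MRS = p_x/p_y = 4/4 = 1.
MRS depends only on y: y = 1 ⇒ y* = 1.
From the budget, 4·x = 68 − 4·1 = 64, so x* = 16.

x* = 16, y* = 1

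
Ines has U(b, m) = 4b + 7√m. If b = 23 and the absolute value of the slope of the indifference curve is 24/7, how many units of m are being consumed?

m = 9

MU_b = 4, MU_m = 7/(2√m).
MRS = 4 ÷ (7/(2√m)).
MRS depends only on m: (8/7)·√m = 24/7 ⇒ √m = (24/7)/(8/7) = 3 ⇒ m = 9.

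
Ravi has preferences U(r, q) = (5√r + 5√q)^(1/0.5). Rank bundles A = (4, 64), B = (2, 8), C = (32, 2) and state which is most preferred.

Bundle A

Evaluate utility at each bundle:
U(A) = 2500.000.
U(B) = 450.000.
U(C) = 1250.000.
Highest utility is A, so A ≻ C ≻ B.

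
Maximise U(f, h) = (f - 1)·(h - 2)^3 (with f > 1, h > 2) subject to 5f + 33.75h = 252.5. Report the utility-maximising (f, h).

MU_f = (h−2)^3, MU_h = 3·(f−1)·(h−2)^2.
MRS = (1/3)·(h−2)/(f−1).
Tangency: set MRS = p_f/p_h = 5/33.75 = 4/27.
So (1/3)·(h − 2)/(f − 1) = 4/27, i.e. (h − 2) = (4/9)·(f − 1).
Rewrite the budget in excess-of-subsistence terms: 5·(f − 1) + 33.75·(h − 2) = 252.5 − 5·1 − 33.75·2 = 180.
Substituting, 20·(f − 1) = 180, so f − 1 = 9 and f* = 10.
Then h − 2 = (4/9)·9 = 4, so h* = 6.

f* = 10, h* = 6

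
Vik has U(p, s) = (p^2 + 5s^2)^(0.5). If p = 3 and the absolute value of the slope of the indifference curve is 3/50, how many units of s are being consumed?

For CES with ρ = 2, MRS = (1/5)·(s/p)^(-1).
Setting (1/5)·(s/3)^(-1) = 3/50 gives (s/3)^(-1) = 0.3, so s/3 = 10/3 and s = 10.

s = 10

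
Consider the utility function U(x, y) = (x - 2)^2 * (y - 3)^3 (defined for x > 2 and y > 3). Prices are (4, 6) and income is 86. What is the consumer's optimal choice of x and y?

x* = 8, y* = 9

MU_x = 2·(x−2)·(y−3)^3, MU_y = 3·(x−2)^2·(y−3)^2.
MRS = (2/3)·(y−3)/(x−2).
Tangency: set MRS = p_x/p_y = 4/6 = 2/3.
So (2/3)·(y − 3)/(x − 2) = 2/3, i.e. (y − 3) = (x − 2).
Rewrite the budget in excess-of-subsistence terms: 4·(x − 2) + 6·(y − 3) = 86 − 4·2 − 6·3 = 60.
Substituting, 10·(x − 2) = 60, so x − 2 = 6 and x* = 8.
Then y − 3 = 6, so y* = 9.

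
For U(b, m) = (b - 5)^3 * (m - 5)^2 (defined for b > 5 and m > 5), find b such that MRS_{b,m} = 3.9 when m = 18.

b = 10

MU_b = 3·(b−5)^2·(m−5)^2, MU_m = 2·(b−5)^3·(m−5).
MRS = (3/2)·(m−5)/(b−5).
Substitute m = 18: MRS = 19.5/(b − 5). Setting this equal to 3.9 gives b − 5 = 19.5/3.9 = 5, so b = 10.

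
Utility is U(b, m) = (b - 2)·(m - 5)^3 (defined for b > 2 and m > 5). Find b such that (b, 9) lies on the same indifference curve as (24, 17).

b = 596

U(24, 17) = 38016.
Set U(b, 9) = 38016 and solve.
With m = 9: (9 − 5)^3 = 64, so (b − 2) = 38016/64 = 594.
So b = 2 + 594 = 596.
Check: U(596, 9) = 38016.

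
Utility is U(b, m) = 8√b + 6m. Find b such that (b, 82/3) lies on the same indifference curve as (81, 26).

U(81, 26) = 228.
Set U(b, 82/3) = 228 and solve.
With m = 82/3: 8√b = 228 − 6·82/3 = 64, so √b = 8 and b = 64.
Check: U(64, 82/3) = 228.

b = 64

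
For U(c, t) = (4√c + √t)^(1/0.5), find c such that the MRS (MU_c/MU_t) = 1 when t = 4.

c = 64

For CES with ρ = 0.5, MRS = (4/1)·√(t/c).
Setting (4/1)·√(4/c) = 1 gives √(4/c) = 0.25, so 4/c = 1/16 and c = 64.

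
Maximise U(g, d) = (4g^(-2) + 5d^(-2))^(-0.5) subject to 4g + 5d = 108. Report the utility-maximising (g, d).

For CES with ρ = -2, MRS = (4/5)·(d/g)^3.
Tangency: set MRS = p_g/p_d = 4/5 = 0.8.
So (d/g)^3 = 1; taking the cube root, d/g = 1, i.e. d = g.
Substitute into the budget 4·g + 5·d = 108: 9·g = 108, so g* = 12 and d* = 12.

g* = 12, d* = 12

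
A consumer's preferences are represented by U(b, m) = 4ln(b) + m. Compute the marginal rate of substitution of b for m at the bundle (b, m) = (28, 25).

MU_b = 4/b, MU_m = 1.
MRS = 4/b ÷ 1.
At (28, 25): MRS = 1/7.
So at (28, 25) the consumer would give up 1/7 units of m for one more unit of b.

MRS = 1/7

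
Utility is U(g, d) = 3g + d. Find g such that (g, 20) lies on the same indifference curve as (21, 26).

g = 23

U(21, 26) = 89.
Set U(g, 20) = 89 and solve.
3g + 20 = 89 ⇒ 3g = 69 ⇒ g = 23.
Check: U(23, 20) = 89.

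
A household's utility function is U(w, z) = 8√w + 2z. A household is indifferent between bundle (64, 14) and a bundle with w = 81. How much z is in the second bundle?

U(64, 14) = 92.
Set U(81, z) = 92 and solve.
With w = 81: √81 = 9, so 2z = 92 − 8·9 = 20 and z = 10.
Check: U(81, 10) = 92.

z = 10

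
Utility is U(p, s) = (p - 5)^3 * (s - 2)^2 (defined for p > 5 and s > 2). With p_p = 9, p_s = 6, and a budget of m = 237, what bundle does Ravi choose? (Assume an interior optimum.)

p* = 17, s* = 14

MU_p = 3·(p−5)^2·(s−2)^2, MU_s = 2·(p−5)^3·(s−2).
MRS = (3/2)·(s−2)/(p−5).
Tangency: set MRS = p_p/p_s = 9/6 = 1.5.
So (3/2)·(s − 2)/(p − 5) = 1.5, i.e. (s − 2) = (p − 5).
Rewrite the budget in excess-of-subsistence terms: 9·(p − 5) + 6·(s − 2) = 237 − 9·5 − 6·2 = 180.
Substituting, 15·(p − 5) = 180, so p − 5 = 12 and p* = 17.
Then s − 2 = 12, so s* = 14.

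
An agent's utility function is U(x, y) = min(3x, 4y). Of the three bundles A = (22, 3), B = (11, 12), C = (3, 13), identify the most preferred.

Bundle B

Evaluate utility at each bundle:
U(A) = 12.
U(B) = 33.
U(C) = 9.
Highest utility is B, so B ≻ A ≻ C.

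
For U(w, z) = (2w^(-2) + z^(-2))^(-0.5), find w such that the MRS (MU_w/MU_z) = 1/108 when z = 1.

For CES with ρ = -2, MRS = (2/1)·(z/w)^3.
Setting (2/1)·(1/w)^3 = 1/108 gives (1/w)^3 = 1/216, so 1/w = 1/6 and w = 6.

w = 6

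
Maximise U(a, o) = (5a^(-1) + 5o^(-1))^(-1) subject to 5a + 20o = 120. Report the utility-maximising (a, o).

a* = 8, o* = 4

For CES with ρ = -1, MRS = (o/a)^2.
Tangency: set MRS = p_a/p_o = 5/20 = 0.25.
So (o/a)^2 = 0.25; taking the square root, o/a = 0.5, i.e. o = 0.5·a.
Substitute into the budget 5·a + 20·o = 120: 15·a = 120, so a* = 8 and o* = 0.5·8 = 4.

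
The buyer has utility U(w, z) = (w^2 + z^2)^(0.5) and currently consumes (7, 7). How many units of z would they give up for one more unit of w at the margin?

For CES with ρ = 2, MRS = (z/w)^(-1).
At (7, 7): MRS = 1.
The indifference curve has slope −1 at this bundle.

MRS = 1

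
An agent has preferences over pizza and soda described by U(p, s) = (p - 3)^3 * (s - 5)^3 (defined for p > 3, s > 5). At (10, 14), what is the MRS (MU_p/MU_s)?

MU_p = 3·(p−3)^2·(s−5)^3, MU_s = 3·(p−3)^3·(s−5)^2.
MRS = (s−5)/(p−3).
At (10, 14): MRS = 9/7.
That is, one extra unit of p is worth 9/7 units of s at the margin.

MRS = 9/7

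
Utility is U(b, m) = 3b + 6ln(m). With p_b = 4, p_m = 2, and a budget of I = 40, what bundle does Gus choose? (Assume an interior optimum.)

b* = 8, m* = 4

MU_b = 3, MU_m = 6/m.
MRS = 3 ÷ (6/m).
Tangency: set MRS = p_b/p_m = 4/2 = 2.
MRS depends only on m: 0.5·m = 2 ⇒ m* = 2/0.5 = 4.
From the budget, 4·b = 40 − 2·4 = 32, so b* = 8.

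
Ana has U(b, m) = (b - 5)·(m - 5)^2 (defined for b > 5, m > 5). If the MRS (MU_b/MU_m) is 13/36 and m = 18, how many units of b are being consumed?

MU_b = (m−5)^2, MU_m = 2·(b−5)·(m−5).
MRS = (1/2)·(m−5)/(b−5).
Substitute m = 18: MRS = 6.5/(b − 5). Setting this equal to 13/36 gives b − 5 = 6.5/(13/36) = 18, so b = 23.

b = 23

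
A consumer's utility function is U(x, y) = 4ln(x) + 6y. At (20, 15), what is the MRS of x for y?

MRS = 1/30

MU_x = 4/x, MU_y = 6.
MRS = 4/x ÷ 6.
At (20, 15): MRS = 1/30.
The indifference curve has slope −1/30 at this bundle.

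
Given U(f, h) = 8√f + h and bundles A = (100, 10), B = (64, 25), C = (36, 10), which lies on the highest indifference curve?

Bundle A

Evaluate utility at each bundle:
U(A) = 90.000.
U(B) = 89.000.
U(C) = 58.000.
Highest utility is A, so A ≻ B ≻ C.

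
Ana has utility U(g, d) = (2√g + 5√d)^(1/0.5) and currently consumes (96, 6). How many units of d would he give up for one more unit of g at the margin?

For CES with ρ = 0.5, MRS = (2/5)·√(d/g).
At (96, 6): MRS = 0.1.
That is, one extra unit of g is worth 0.1 units of d at the margin.

MRS = 0.1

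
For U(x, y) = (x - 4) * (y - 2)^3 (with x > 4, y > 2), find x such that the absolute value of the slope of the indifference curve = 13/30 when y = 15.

MU_x = (y−2)^3, MU_y = 3·(x−4)·(y−2)^2.
MRS = (1/3)·(y−2)/(x−4).
Substitute y = 15: MRS = (13/3)/(x − 4). Setting this equal to 13/30 gives x − 4 = (13/3)/(13/30) = 10, so x = 14.

x = 14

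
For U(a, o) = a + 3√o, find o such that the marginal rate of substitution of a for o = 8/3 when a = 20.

o = 16

MU_a = 1, MU_o = 3/(2√o).
MRS = 1 ÷ (3/(2√o)).
MRS depends only on o: (2/3)·√o = 8/3 ⇒ √o = (8/3)/(2/3) = 4 ⇒ o = 16.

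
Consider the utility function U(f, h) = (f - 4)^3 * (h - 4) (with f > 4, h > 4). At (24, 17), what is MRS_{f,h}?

MRS = 1.95

MU_f = 3·(f−4)^2·(h−4), MU_h = (f−4)^3.
MRS = (3/1)·(h−4)/(f−4).
At (24, 17): MRS = 1.95.
That is, one extra unit of f is worth 1.95 units of h at the margin.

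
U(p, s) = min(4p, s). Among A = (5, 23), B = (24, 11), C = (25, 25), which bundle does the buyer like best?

Bundle C

Evaluate utility at each bundle:
U(A) = 20.
U(B) = 11.
U(C) = 25.
Highest utility is C, so C ≻ A ≻ B.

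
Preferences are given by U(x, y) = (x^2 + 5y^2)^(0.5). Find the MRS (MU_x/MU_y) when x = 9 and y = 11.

For CES with ρ = 2, MRS = (1/5)·(y/x)^(-1).
At (9, 11): MRS = 9/55.
That is, one extra unit of x is worth 9/55 units of y at the margin.

MRS = 9/55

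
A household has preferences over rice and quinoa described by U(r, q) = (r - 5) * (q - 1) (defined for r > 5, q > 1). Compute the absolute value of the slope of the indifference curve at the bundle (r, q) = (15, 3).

MU_r = (q−1), MU_q = (r−5).
MRS = (q−1)/(r−5).
At (15, 3): MRS = 0.2.
The indifference curve has slope −0.2 at this bundle.

MRS = 0.2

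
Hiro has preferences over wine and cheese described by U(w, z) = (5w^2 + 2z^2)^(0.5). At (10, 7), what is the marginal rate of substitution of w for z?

MRS = 25/7

For CES with ρ = 2, MRS = (5/2)·(z/w)^(-1).
At (10, 7): MRS = 25/7.
So at (10, 7) the consumer would give up 25/7 units of z for one more unit of w.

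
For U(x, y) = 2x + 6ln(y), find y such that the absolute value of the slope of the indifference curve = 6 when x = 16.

MU_x = 2, MU_y = 6/y.
MRS = 2 ÷ (6/y).
MRS depends only on y: (1/3)·y = 6 ⇒ y = 6/(1/3) = 18.

y = 18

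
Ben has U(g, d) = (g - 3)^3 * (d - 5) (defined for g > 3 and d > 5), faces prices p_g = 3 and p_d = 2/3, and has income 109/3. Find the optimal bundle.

MU_g = 3·(g−3)^2·(d−5), MU_d = (g−3)^3.
MRS = (3/1)·(d−5)/(g−3).
Tangency: set MRS = p_g/p_d = 3/(2/3) = 4.5.
So (3/1)·(d − 5)/(g − 3) = 4.5, i.e. (d − 5) = 1.5·(g − 3).
Rewrite the budget in excess-of-subsistence terms: 3·(g − 3) + (2/3)·(d − 5) = 109/3 − 3·3 − (2/3)·5 = 24.
Substituting, 4·(g − 3) = 24, so g − 3 = 6 and g* = 9.
Then d − 5 = 1.5·6 = 9, so d* = 14.

g* = 9, d* = 14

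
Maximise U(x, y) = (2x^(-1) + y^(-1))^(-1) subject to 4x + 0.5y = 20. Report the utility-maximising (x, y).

x* = 4, y* = 8

For CES with ρ = -1, MRS = (2/1)·(y/x)^2.
Tangency: set MRS = p_x/p_y = 4/0.5 = 8.
So (y/x)^2 = 4; taking the square root, y/x = 2, i.e. y = 2·x.
Substitute into the budget 4·x + 0.5·y = 20: 5·x = 20, so x* = 4 and y* = 2·4 = 8.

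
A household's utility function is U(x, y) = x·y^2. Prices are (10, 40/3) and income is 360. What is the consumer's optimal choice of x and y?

x* = 12, y* = 18

MU_x = y^2 and MU_y = 2·x·y.
MRS = MU_x/MU_y = (1/2)·y/x.
Tangency: set MRS = p_x/p_y = 10/(40/3) = 0.75.
So (1/2)·y/x = 0.75, i.e. y = 1.5·x.
Substitute into the budget 10·x + (40/3)·y = 360: 30·x = 360, so x* = 12.
Then y* = 1.5·12 = 18.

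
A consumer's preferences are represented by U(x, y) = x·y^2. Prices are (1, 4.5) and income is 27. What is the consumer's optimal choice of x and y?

x* = 9, y* = 4

MU_x = y^2 and MU_y = 2·x·y.
MRS = MU_x/MU_y = (1/2)·y/x.
Tangency: set MRS = p_x/p_y = 1/4.5 = 2/9.
So (1/2)·y/x = 2/9, i.e. y = (4/9)·x.
Substitute into the budget 1·x + 4.5·y = 27: 3·x = 27, so x* = 9.
Then y* = (4/9)·9 = 4.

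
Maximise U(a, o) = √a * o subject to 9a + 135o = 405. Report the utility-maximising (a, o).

a* = 15, o* = 2

MU_a = 0.5·a^(-0.5)·o and MU_o = √a.
MRS = MU_a/MU_o = (0.5)·o/a.
Tangency: set MRS = p_a/p_o = 9/135 = 1/15.
So (0.5)·o/a = 1/15, i.e. o = (2/15)·a.
Substitute into the budget 9·a + 135·o = 405: 27·a = 405, so a* = 15.
Then o* = (2/15)·15 = 2.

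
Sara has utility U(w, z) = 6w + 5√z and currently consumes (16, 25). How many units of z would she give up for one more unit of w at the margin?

MRS = 12

MU_w = 6, MU_z = 5/(2√z).
MRS = 6 ÷ (5/(2√z)).
At (16, 25): MRS = 12.
So at (16, 25) the consumer would give up 12 units of z for one more unit of w.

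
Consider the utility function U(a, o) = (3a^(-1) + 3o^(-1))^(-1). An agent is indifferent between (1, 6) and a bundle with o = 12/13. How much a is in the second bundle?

a = 12

U depends on (a, o) only through S = 3a^(-1) + 3o^(-1), so equal utility means equal S. At (1, 6): S = 3.5.
With o = 12/13: 3·(12/13)^(-1) = 3.25, so 3a^(-1) = 3.5 − 3.25 = 0.25, i.e. a^(-1) = 1/12.
Hence a = 1/(1/12) = 12.
Check: U(12, 12/13) = 0.2857.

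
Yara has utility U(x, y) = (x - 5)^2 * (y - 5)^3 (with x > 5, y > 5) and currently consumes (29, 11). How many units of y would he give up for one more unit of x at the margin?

MRS = 1/6

MU_x = 2·(x−5)·(y−5)^3, MU_y = 3·(x−5)^2·(y−5)^2.
MRS = (2/3)·(y−5)/(x−5).
At (29, 11): MRS = 1/6.
So at (29, 11) the consumer would give up 1/6 units of y for one more unit of x.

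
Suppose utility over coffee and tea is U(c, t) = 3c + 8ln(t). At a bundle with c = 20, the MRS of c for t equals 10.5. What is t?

MU_c = 3, MU_t = 8/t.
MRS = 3 ÷ (8/t).
MRS depends only on t: 0.375·t = 10.5 ⇒ t = 10.5/0.375 = 28.

t = 28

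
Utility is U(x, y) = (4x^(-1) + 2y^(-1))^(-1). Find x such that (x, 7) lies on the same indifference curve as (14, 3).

x = 6

U depends on (x, y) only through S = 4x^(-1) + 2y^(-1), so equal utility means equal S. At (14, 3): S = 20/21.
With y = 7: 2·7^(-1) = 2/7, so 4x^(-1) = 20/21 − 2/7 = 2/3, i.e. x^(-1) = 1/6.
Hence x = 1/(1/6) = 6.
Check: U(6, 7) = 1.05.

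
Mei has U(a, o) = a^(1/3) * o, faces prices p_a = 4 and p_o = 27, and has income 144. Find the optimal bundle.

a* = 9, o* = 4

MU_a = 1/3·a^(-2/3)·o and MU_o = a^(1/3).
MRS = MU_a/MU_o = (1/3)·o/a.
Tangency: set MRS = p_a/p_o = 4/27.
So (1/3)·o/a = 4/27, i.e. o = (4/9)·a.
Substitute into the budget 4·a + 27·o = 144: 16·a = 144, so a* = 9.
Then o* = (4/9)·9 = 4.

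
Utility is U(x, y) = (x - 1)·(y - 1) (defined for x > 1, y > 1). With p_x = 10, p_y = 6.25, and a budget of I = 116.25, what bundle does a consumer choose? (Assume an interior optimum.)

x* = 6, y* = 9

MU_x = (y−1), MU_y = (x−1).
MRS = (y−1)/(x−1).
Tangency: set MRS = p_x/p_y = 10/6.25 = 1.6.
So (y − 1)/(x − 1) = 1.6, i.e. (y − 1) = 1.6·(x − 1).
Rewrite the budget in excess-of-subsistence terms: 10·(x − 1) + 6.25·(y − 1) = 116.25 − 10·1 − 6.25·1 = 100.
Substituting, 20·(x − 1) = 100, so x − 1 = 5 and x* = 6.
Then y − 1 = 1.6·5 = 8, so y* = 9.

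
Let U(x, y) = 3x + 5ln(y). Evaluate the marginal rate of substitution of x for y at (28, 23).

MRS = 13.8

MU_x = 3, MU_y = 5/y.
MRS = 3 ÷ (5/y).
At (28, 23): MRS = 13.8.
The indifference curve has slope −13.8 at this bundle.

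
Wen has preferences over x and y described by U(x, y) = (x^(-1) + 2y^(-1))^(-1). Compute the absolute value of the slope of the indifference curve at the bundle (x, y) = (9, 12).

MRS = 8/9

For CES with ρ = -1, MRS = (1/2)·(y/x)^2.
At (9, 12): MRS = 8/9.
The indifference curve has slope −8/9 at this bundle.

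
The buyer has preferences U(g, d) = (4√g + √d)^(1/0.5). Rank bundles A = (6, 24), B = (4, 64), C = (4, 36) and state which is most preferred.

Bundle B

Evaluate utility at each bundle:
U(A) = 216.000.
U(B) = 256.000.
U(C) = 196.000.
Highest utility is B, so B ≻ A ≻ C.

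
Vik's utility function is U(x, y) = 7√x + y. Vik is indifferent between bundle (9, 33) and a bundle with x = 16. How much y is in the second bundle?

y = 26

U(9, 33) = 54.
Set U(16, y) = 54 and solve.
With x = 16: √16 = 4, so y = 54 − 7·4 = 26.
Check: U(16, 26) = 54.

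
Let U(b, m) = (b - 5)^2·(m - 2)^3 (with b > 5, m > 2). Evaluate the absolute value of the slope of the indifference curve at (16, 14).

MRS = 8/11

MU_b = 2·(b−5)·(m−2)^3, MU_m = 3·(b−5)^2·(m−2)^2.
MRS = (2/3)·(m−2)/(b−5).
At (16, 14): MRS = 8/11.
The indifference curve has slope −8/11 at this bundle.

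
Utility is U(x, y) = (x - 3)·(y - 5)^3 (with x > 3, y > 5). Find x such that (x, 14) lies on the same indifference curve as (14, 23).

U(14, 23) = 64152.
Set U(x, 14) = 64152 and solve.
With y = 14: (14 − 5)^3 = 729, so (x − 3) = 64152/729 = 88.
So x = 3 + 88 = 91.
Check: U(91, 14) = 64152.

x = 91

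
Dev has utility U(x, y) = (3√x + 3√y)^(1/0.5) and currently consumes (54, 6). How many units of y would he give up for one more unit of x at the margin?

MRS = 1/3

For CES with ρ = 0.5, MRS = √(y/x).
At (54, 6): MRS = 1/3.
The indifference curve has slope −1/3 at this bundle.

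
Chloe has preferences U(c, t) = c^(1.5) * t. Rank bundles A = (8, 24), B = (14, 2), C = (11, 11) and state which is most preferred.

Evaluate utility at each bundle:
U(A) = 543.058.
U(B) = 104.766.
U(C) = 401.312.
Highest utility is A, so A ≻ C ≻ B.

Bundle A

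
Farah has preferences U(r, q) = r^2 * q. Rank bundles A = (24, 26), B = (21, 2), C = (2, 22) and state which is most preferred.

Bundle A

Evaluate utility at each bundle:
U(A) = 14976.
U(B) = 882.
U(C) = 88.
Highest utility is A, so A ≻ B ≻ C.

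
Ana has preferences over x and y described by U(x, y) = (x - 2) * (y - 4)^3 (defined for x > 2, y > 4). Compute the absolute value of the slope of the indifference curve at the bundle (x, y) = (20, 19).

MRS = 5/18

MU_x = (y−4)^3, MU_y = 3·(x−2)·(y−4)^2.
MRS = (1/3)·(y−4)/(x−2).
At (20, 19): MRS = 5/18.
So at (20, 19) the consumer would give up 5/18 units of y for one more unit of x.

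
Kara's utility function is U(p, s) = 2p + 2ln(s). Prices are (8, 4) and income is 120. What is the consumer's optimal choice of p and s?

MU_p = 2, MU_s = 2/s.
MRS = 2 ÷ (2/s).
Tangency: set MRS = p_p/p_s = 8/4 = 2.
MRS depends only on s: s = 2 ⇒ s* = 2.
From the budget, 8·p = 120 − 4·2 = 112, so p* = 14.

p* = 14, s* = 2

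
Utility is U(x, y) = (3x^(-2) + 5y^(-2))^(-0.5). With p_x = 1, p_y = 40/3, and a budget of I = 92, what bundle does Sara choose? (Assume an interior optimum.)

For CES with ρ = -2, MRS = (3/5)·(y/x)^3.
Tangency: set MRS = p_x/p_y = 1/(40/3) = 3/40.
So (y/x)^3 = 0.125; taking the cube root, y/x = 0.5, i.e. y = 0.5·x.
Substitute into the budget 1·x + (40/3)·y = 92: (23/3)·x = 92, so x* = 12 and y* = 0.5·12 = 6.

x* = 12, y* = 6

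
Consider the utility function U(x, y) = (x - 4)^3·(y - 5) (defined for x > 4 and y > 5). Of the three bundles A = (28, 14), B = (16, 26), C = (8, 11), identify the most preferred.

Evaluate utility at each bundle:
U(A) = 124416.
U(B) = 36288.
U(C) = 384.
Highest utility is A, so A ≻ B ≻ C.

Bundle A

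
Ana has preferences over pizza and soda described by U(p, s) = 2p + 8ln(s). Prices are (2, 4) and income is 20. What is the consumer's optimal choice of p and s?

p* = 6, s* = 2

MU_p = 2, MU_s = 8/s.
MRS = 2 ÷ (8/s).
Tangency: set MRS = p_p/p_s = 2/4 = 0.5.
MRS depends only on s: 0.25·s = 0.5 ⇒ s* = 0.5/0.25 = 2.
From the budget, 2·p = 20 − 4·2 = 12, so p* = 6.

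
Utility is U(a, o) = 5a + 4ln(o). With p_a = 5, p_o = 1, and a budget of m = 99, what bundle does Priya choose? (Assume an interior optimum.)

MU_a = 5, MU_o = 4/o.
MRS = 5 ÷ (4/o).
Tangency: set MRS = p_a/p_o = 5/1 = 5.
MRS depends only on o: 1.25·o = 5 ⇒ o* = 5/1.25 = 4.
From the budget, 5·a = 99 − 1·4 = 95, so a* = 19.

a* = 19, o* = 4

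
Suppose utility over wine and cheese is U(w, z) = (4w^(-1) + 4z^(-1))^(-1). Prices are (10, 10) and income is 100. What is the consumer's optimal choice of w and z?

w* = 5, z* = 5

For CES with ρ = -1, MRS = (z/w)^2.
Tangency: set MRS = p_w/p_z = 10/10 = 1.
So (z/w)^2 = 1; taking the square root, z/w = 1, i.e. z = w.
Substitute into the budget 10·w + 10·z = 100: 20·w = 100, so w* = 5 and z* = 5.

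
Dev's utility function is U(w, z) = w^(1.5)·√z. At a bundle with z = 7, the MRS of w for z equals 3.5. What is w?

w = 6

MU_w = 1.5·√w·√z and MU_z = 0.5·w^(1.5)·z^(-0.5).
MRS = MU_w/MU_z = (3)·z/w.
Substitute z = 7: MRS = 21/w. Setting 21/w = 3.5 gives w = 21/3.5 = 6.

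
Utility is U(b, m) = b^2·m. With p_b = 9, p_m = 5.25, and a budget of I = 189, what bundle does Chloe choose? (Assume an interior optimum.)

b* = 14, m* = 12

MU_b = 2·b·m and MU_m = b^2.
MRS = MU_b/MU_m = (2/1)·m/b.
Tangency: set MRS = p_b/p_m = 9/5.25 = 12/7.
So (2/1)·m/b = 12/7, i.e. m = (6/7)·b.
Substitute into the budget 9·b + 5.25·m = 189: 13.5·b = 189, so b* = 14.
Then m* = (6/7)·14 = 12.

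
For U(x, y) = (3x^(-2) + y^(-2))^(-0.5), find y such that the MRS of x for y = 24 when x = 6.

For CES with ρ = -2, MRS = (3/1)·(y/x)^3.
Setting (3/1)·(y/6)^3 = 24 gives (y/6)^3 = 8, so y/6 = 2 and y = 12.

y = 12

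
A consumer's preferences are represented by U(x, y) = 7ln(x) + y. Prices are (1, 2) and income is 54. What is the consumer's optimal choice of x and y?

MU_x = 7/x, MU_y = 1.
MRS = 7/x ÷ 1.
Tangency: set MRS = p_x/p_y = 1/2 = 0.5.
MRS depends only on x: 7/x = 0.5 ⇒ x* = 7/0.5 = 14.
From the budget, 2·y = 54 − 1·14 = 40, so y* = 20.

x* = 14, y* = 20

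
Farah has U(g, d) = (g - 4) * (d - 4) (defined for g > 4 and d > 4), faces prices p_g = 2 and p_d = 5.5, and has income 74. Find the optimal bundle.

g* = 15, d* = 8

MU_g = (d−4), MU_d = (g−4).
MRS = (d−4)/(g−4).
Tangency: set MRS = p_g/p_d = 2/5.5 = 4/11.
So (d − 4)/(g − 4) = 4/11, i.e. (d − 4) = (4/11)·(g − 4).
Rewrite the budget in excess-of-subsistence terms: 2·(g − 4) + 5.5·(d − 4) = 74 − 2·4 − 5.5·4 = 44.
Substituting, 4·(g − 4) = 44, so g − 4 = 11 and g* = 15.
Then d − 4 = (4/11)·11 = 4, so d* = 8.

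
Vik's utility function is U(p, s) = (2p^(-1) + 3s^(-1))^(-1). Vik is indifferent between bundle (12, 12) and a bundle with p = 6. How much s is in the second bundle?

U depends on (p, s) only through S = 2p^(-1) + 3s^(-1), so equal utility means equal S. At (12, 12): S = 5/12.
With p = 6: 2·6^(-1) = 1/3, so 3s^(-1) = 5/12 − 1/3 = 1/12, i.e. s^(-1) = 1/36.
Hence s = 1/(1/36) = 36.
Check: U(6, 36) = 2.4.

s = 36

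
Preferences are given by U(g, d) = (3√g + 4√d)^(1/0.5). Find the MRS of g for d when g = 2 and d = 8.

For CES with ρ = 0.5, MRS = (3/4)·√(d/g).
At (2, 8): MRS = 1.5.
That is, one extra unit of g is worth 1.5 units of d at the margin.

MRS = 1.5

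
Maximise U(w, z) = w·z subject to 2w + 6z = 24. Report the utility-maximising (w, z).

MU_w = z and MU_z = w.
MRS = MU_w/MU_z = z/w.
Tangency: set MRS = p_w/p_z = 2/6 = 1/3.
So z/w = 1/3, i.e. z = (1/3)·w.
Substitute into the budget 2·w + 6·z = 24: 4·w = 24, so w* = 6.
Then z* = (1/3)·6 = 2.

w* = 6, z* = 2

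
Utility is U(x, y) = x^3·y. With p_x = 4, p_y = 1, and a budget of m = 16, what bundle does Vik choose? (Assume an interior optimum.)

MU_x = 3·x^2·y and MU_y = x^3.
MRS = MU_x/MU_y = (3/1)·y/x.
Tangency: set MRS = p_x/p_y = 4/1 = 4.
So (3/1)·y/x = 4, i.e. y = (4/3)·x.
Substitute into the budget 4·x + 1·y = 16: (16/3)·x = 16, so x* = 3.
Then y* = (4/3)·3 = 4.

x* = 3, y* = 4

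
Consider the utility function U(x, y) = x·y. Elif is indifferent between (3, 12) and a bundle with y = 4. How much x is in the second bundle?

x = 9

U(3, 12) = 36.
Set U(x, 4) = 36 and solve.
With y = 4: x = 36/4 = 9.
Check: U(9, 4) = 36.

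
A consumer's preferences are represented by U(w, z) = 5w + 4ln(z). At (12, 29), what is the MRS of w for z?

MU_w = 5, MU_z = 4/z.
MRS = 5 ÷ (4/z).
At (12, 29): MRS = 36.25.
The indifference curve has slope −36.25 at this bundle.

MRS = 36.25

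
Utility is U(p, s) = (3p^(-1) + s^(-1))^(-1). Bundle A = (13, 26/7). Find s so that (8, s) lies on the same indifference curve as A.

s = 8

U depends on (p, s) only through S = 3p^(-1) + s^(-1), so equal utility means equal S. At (13, 26/7): S = 0.5.
With p = 8: 3·8^(-1) = 0.375, so s^(-1) = 0.5 − 0.375 = 0.125.
Hence s = 1/0.125 = 8.
Check: U(8, 8) = 2.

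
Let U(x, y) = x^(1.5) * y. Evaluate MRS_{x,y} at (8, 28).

MU_x = 1.5·√x·y and MU_y = x^(1.5).
MRS = MU_x/MU_y = (1.5)·y/x.
At (8, 28): MRS = 5.25.
The indifference curve has slope −5.25 at this bundle.

MRS = 5.25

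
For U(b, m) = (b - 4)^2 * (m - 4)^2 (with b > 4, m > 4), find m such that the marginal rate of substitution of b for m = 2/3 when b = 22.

m = 16

MU_b = 2·(b−4)·(m−4)^2, MU_m = 2·(b−4)^2·(m−4).
MRS = (m−4)/(b−4).
Substitute b = 22: MRS = (m − 4)/18. Setting this equal to 2/3 gives m − 4 = (2/3)·18 = 12, so m = 16.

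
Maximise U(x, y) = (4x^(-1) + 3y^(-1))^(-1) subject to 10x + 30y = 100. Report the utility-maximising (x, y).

x* = 4, y* = 2

For CES with ρ = -1, MRS = (4/3)·(y/x)^2.
Tangency: set MRS = p_x/p_y = 10/30 = 1/3.
So (y/x)^2 = 0.25; taking the square root, y/x = 0.5, i.e. y = 0.5·x.
Substitute into the budget 10·x + 30·y = 100: 25·x = 100, so x* = 4 and y* = 0.5·4 = 2.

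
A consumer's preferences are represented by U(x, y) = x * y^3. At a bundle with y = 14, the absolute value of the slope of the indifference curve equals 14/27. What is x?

MU_x = y^3 and MU_y = 3·x·y^2.
MRS = MU_x/MU_y = (1/3)·y/x.
Substitute y = 14: MRS = (14/3)/x. Setting (14/3)/x = 14/27 gives x = (14/3)/(14/27) = 9.

x = 9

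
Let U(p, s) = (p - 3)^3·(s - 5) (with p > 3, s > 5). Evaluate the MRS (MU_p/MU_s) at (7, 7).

MRS = 1.5

MU_p = 3·(p−3)^2·(s−5), MU_s = (p−3)^3.
MRS = (3/1)·(s−5)/(p−3).
At (7, 7): MRS = 1.5.
So at (7, 7) the consumer would give up 1.5 units of s for one more unit of p.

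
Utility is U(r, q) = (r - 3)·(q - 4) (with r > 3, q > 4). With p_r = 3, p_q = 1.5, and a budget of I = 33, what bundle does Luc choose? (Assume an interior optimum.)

r* = 6, q* = 10

MU_r = (q−4), MU_q = (r−3).
MRS = (q−4)/(r−3).
Tangency: set MRS = p_r/p_q = 3/1.5 = 2.
So (q − 4)/(r − 3) = 2, i.e. (q − 4) = 2·(r − 3).
Rewrite the budget in excess-of-subsistence terms: 3·(r − 3) + 1.5·(q − 4) = 33 − 3·3 − 1.5·4 = 18.
Substituting, 6·(r − 3) = 18, so r − 3 = 3 and r* = 6.
Then q − 4 = 2·3 = 6, so q* = 10.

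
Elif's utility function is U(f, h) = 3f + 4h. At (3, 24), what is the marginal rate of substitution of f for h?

MU_f = 3, MU_h = 4, so MRS = 3/4 = 0.75 at every bundle.
At (3, 24): MRS = 0.75.
The indifference curve has slope −0.75 at this bundle.

MRS = 0.75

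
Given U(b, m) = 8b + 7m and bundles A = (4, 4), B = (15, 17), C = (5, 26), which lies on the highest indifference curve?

Bundle B

Evaluate utility at each bundle:
U(A) = 60.
U(B) = 239.
U(C) = 222.
Highest utility is B, so B ≻ C ≻ A.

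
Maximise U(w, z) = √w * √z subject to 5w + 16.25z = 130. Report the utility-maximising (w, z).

MU_w = 0.5·w^(-0.5)·√z and MU_z = 0.5·√w·z^(-0.5).
MRS = MU_w/MU_z = z/w.
Tangency: set MRS = p_w/p_z = 5/16.25 = 4/13.
So z/w = 4/13, i.e. z = (4/13)·w.
Substitute into the budget 5·w + 16.25·z = 130: 10·w = 130, so w* = 13.
Then z* = (4/13)·13 = 4.

w* = 13, z* = 4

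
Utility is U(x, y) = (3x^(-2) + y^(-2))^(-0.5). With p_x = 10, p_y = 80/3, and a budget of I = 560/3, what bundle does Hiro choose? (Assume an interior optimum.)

x* = 8, y* = 4

For CES with ρ = -2, MRS = (3/1)·(y/x)^3.
Tangency: set MRS = p_x/p_y = 10/(80/3) = 0.375.
So (y/x)^3 = 0.125; taking the cube root, y/x = 0.5, i.e. y = 0.5·x.
Substitute into the budget 10·x + (80/3)·y = 560/3: (70/3)·x = 560/3, so x* = 8 and y* = 0.5·8 = 4.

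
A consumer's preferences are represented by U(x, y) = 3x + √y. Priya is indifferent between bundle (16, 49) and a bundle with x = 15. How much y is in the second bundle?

y = 100

U(16, 49) = 55.
Set U(15, y) = 55 and solve.
With x = 15: √y = 55 − 3·15 = 10, so √y = 10 and y = 100.
Check: U(15, 100) = 55.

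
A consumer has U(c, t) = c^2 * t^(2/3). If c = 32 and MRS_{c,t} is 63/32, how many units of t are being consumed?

MU_c = 2·c·t^(2/3) and MU_t = 2/3·c^2·t^(-1/3).
MRS = MU_c/MU_t = (3)·t/c.
Substitute c = 32: MRS = t/(32/3). Setting t/(32/3) = 63/32 gives t = (63/32)·(32/3) = 21.

t = 21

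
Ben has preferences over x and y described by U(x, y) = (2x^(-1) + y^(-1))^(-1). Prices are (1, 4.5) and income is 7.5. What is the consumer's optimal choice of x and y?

For CES with ρ = -1, MRS = (2/1)·(y/x)^2.
Tangency: set MRS = p_x/p_y = 1/4.5 = 2/9.
So (y/x)^2 = 1/9; taking the square root, y/x = 1/3, i.e. y = (1/3)·x.
Substitute into the budget 1·x + 4.5·y = 7.5: 2.5·x = 7.5, so x* = 3 and y* = (1/3)·3 = 1.

x* = 3, y* = 1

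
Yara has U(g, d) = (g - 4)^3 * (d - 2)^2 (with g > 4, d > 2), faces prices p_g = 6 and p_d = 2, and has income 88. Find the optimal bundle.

MU_g = 3·(g−4)^2·(d−2)^2, MU_d = 2·(g−4)^3·(d−2).
MRS = (3/2)·(d−2)/(g−4).
Tangency: set MRS = p_g/p_d = 6/2 = 3.
So (3/2)·(d − 2)/(g − 4) = 3, i.e. (d − 2) = 2·(g − 4).
Rewrite the budget in excess-of-subsistence terms: 6·(g − 4) + 2·(d − 2) = 88 − 6·4 − 2·2 = 60.
Substituting, 10·(g − 4) = 60, so g − 4 = 6 and g* = 10.
Then d − 2 = 2·6 = 12, so d* = 14.

g* = 10, d* = 14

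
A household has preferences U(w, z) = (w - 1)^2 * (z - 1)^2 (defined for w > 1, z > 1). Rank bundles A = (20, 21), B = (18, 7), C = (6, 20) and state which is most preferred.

Evaluate utility at each bundle:
U(A) = 144400.
U(B) = 10404.
U(C) = 9025.
Highest utility is A, so A ≻ B ≻ C.

Bundle A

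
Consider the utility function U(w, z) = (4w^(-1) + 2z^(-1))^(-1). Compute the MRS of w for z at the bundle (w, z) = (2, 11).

For CES with ρ = -1, MRS = (4/2)·(z/w)^2.
At (2, 11): MRS = 60.5.
That is, one extra unit of w is worth 60.5 units of z at the margin.

MRS = 60.5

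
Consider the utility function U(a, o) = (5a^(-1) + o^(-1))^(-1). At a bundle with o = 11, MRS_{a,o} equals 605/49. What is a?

a = 7

For CES with ρ = -1, MRS = (5/1)·(o/a)^2.
Setting (5/1)·(11/a)^2 = 605/49 gives (11/a)^2 = 121/49, so 11/a = 11/7 and a = 7.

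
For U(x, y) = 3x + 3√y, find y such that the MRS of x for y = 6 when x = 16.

MU_x = 3, MU_y = 3/(2√y).
MRS = 3 ÷ (3/(2√y)).
MRS depends only on y: 2·√y = 6 ⇒ √y = 6/2 = 3 ⇒ y = 9.

y = 9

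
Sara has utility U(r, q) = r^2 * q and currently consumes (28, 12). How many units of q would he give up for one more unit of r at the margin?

MU_r = 2·r·q and MU_q = r^2.
MRS = MU_r/MU_q = (2/1)·q/r.
At (28, 12): MRS = 6/7.
The indifference curve has slope −6/7 at this bundle.

MRS = 6/7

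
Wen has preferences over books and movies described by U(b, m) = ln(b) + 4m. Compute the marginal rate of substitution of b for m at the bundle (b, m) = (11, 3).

MRS = 1/44

MU_b = 1/b, MU_m = 4.
MRS = 1/b ÷ 4.
At (11, 3): MRS = 1/44.
That is, one extra unit of b is worth 1/44 units of m at the margin.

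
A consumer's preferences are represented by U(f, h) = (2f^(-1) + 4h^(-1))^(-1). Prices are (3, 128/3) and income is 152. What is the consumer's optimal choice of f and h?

For CES with ρ = -1, MRS = (2/4)·(h/f)^2.
Tangency: set MRS = p_f/p_h = 3/(128/3) = 9/128.
So (h/f)^2 = 9/64; taking the square root, h/f = 0.375, i.e. h = 0.375·f.
Substitute into the budget 3·f + (128/3)·h = 152: 19·f = 152, so f* = 8 and h* = 0.375·8 = 3.

f* = 8, h* = 3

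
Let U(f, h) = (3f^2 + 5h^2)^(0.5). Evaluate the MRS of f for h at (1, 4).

For CES with ρ = 2, MRS = (3/5)·(h/f)^(-1).
At (1, 4): MRS = 0.15.
The indifference curve has slope −0.15 at this bundle.

MRS = 0.15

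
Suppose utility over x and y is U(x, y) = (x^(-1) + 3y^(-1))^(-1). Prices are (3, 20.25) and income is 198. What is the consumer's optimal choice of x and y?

For CES with ρ = -1, MRS = (1/3)·(y/x)^2.
Tangency: set MRS = p_x/p_y = 3/20.25 = 4/27.
So (y/x)^2 = 4/9; taking the square root, y/x = 2/3, i.e. y = (2/3)·x.
Substitute into the budget 3·x + 20.25·y = 198: 16.5·x = 198, so x* = 12 and y* = (2/3)·12 = 8.

x* = 12, y* = 8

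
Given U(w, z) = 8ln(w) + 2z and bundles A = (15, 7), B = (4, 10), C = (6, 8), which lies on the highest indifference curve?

Evaluate utility at each bundle:
U(A) = 35.664.
U(B) = 31.090.
U(C) = 30.334.
Highest utility is A, so A ≻ B ≻ C.

Bundle A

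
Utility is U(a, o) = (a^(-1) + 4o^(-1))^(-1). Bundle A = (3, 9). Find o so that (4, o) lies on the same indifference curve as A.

U depends on (a, o) only through S = a^(-1) + 4o^(-1), so equal utility means equal S. At (3, 9): S = 7/9.
With a = 4: 4^(-1) = 0.25, so 4o^(-1) = 7/9 − 0.25 = 19/36, i.e. o^(-1) = 19/144.
Hence o = 1/(19/144) = 144/19.
Check: U(4, 144/19) = 1.2857.

o = 144/19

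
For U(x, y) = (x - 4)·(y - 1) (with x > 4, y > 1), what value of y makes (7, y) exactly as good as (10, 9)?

y = 17

U(10, 9) = 48.
Set U(7, y) = 48 and solve.
With x = 7: (7 − 4) = 3, so (y − 1) = 48/3 = 16.
So y = 1 + 16 = 17.
Check: U(7, 17) = 48.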